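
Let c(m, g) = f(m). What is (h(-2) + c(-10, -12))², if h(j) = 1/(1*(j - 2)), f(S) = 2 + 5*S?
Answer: 37249/16 ≈ 2328.1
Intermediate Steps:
c(m, g) = 2 + 5*m
h(j) = 1/(-2 + j) (h(j) = 1/(1*(-2 + j)) = 1/(-2 + j))
(h(-2) + c(-10, -12))² = (1/(-2 - 2) + (2 + 5*(-10)))² = (1/(-4) + (2 - 50))² = (-¼ - 48)² = (-193/4)² = 37249/16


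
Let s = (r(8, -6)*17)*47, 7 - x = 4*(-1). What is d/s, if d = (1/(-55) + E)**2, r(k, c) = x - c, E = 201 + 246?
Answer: 604373056/41088575 ≈ 14.709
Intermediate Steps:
x = 11 (x = 7 - 4*(-1) = 7 - 1*(-4) = 7 + 4 = 11)
E = 447
r(k, c) = 11 - c
s = 13583 (s = ((11 - 1*(-6))*17)*47 = ((11 + 6)*17)*47 = (17*17)*47 = 289*47 = 13583)
d = 604373056/3025 (d = (1/(-55) + 447)**2 = (-1/55 + 447)**2 = (24584/55)**2 = 604373056/3025 ≈ 1.9979e+5)
d/s = (604373056/3025)/13583 = (604373056/3025)*(1/13583) = 604373056/41088575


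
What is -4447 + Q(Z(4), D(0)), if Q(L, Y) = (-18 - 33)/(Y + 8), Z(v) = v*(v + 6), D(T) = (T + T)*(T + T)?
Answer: -35627/8 ≈ -4453.4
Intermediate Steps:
D(T) = 4*T² (D(T) = (2*T)*(2*T) = 4*T²)
Z(v) = v*(6 + v)
Q(L, Y) = -51/(8 + Y)
-4447 + Q(Z(4), D(0)) = -4447 - 51/(8 + 4*0²) = -4447 - 51/(8 + 4*0) = -4447 - 51/(8 + 0) = -4447 - 51/8 = -35627/8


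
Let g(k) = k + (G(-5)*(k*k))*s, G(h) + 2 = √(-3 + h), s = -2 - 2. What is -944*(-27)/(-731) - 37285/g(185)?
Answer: -6207875006243/177811332567 - 298280*I*√2/6574161 ≈ -34.913 - 0.064165*I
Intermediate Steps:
s = -4
G(h) = -2 + √(-3 + h)
g(k) = k - 4*k²*(-2 + 2*I*√2) (g(k) = k + ((-2 + √(-3 - 5))*(k*k))*(-4) = k + ((-2 + √(-8))*k²)*(-4) = k + ((-2 + 2*I*√2)*k²)*(-4) = k + (k²*(-2 + 2*I*√2))*(-4) = k - 4*k²*(-2 + 2*I*√2))
-944*(-27)/(-731) - 37285/g(185) = -944*(-27)/(-731) - 37285*1/(185*(1 + 8*185*(1 - I*√2))) = 25488*(-1/731) - 37285*1/(185*(1 + (1480 - 1480*I*√2))) = -25488/731 - 37285*1/(185*(1481 - 1480*I*√2)) = -25488/731 - 37285/(273985 - 273800*I*√2)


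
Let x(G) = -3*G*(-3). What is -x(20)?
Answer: -180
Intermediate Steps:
x(G) = 9*G
-x(20) = -9*20 = -1*180 = -180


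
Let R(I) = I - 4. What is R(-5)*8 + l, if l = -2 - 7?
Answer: -81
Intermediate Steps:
l = -9
R(I) = -4 + I
R(-5)*8 + l = (-4 - 5)*8 - 9 = -9*8 - 9 = -72 - 9 = -81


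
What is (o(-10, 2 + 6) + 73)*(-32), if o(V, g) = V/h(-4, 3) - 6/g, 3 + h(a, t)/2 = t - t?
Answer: -7096/3 ≈ -2365.3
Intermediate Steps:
h(a, t) = -6 (h(a, t) = -6 + 2*(t - t) = -6 + 2*0 = -6 + 0 = -6)
o(V, g) = -6/g - V/6 (o(V, g) = V/(-6) - 6/g = V*(-⅙) - 6/g = -V/6 - 6/g = -6/g - V/6)
(o(-10, 2 + 6) + 73)*(-32) = ((-6/(2 + 6) - ⅙*(-10)) + 73)*(-32) = ((-6/8 + 5/3) + 73)*(-32) = ((-6*⅛ + 5/3) + 73)*(-32) = ((-¾ + 5/3) + 73)*(-32) = (11/12 + 73)*(-32) = (887/12)*(-32) = -7096/3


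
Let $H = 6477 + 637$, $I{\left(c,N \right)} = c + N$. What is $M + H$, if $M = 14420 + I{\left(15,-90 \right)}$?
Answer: $21459$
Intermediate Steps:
$I{\left(c,N \right)} = N + c$
$M = 14345$ ($M = 14420 + \left(-90 + 15\right) = 14420 - 75 = 14345$)
$H = 7114$
$M + H = 14345 + 7114 = 21459$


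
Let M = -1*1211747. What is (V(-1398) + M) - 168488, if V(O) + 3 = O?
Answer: -1381636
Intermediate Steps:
M = -1211747
V(O) = -3 + O
(V(-1398) + M) - 168488 = ((-3 - 1398) - 1211747) - 168488 = (-1401 - 1211747) - 168488 = -1213148 - 168488 = -1381636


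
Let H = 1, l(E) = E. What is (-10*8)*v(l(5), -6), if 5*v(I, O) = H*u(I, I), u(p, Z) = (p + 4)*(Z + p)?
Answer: -1440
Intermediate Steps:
u(p, Z) = (4 + p)*(Z + p)
v(I, O) = 2*I²/5 + 8*I/5 (v(I, O) = (1*(I² + 4*I + 4*I + I*I))/5 = (1*(I² + 4*I + 4*I + I²))/5 = (1*(2*I² + 8*I))/5 = (2*I² + 8*I)/5 = 2*I²/5 + 8*I/5)
(-10*8)*v(l(5), -6) = (-10*8)*((⅖)*5*(4 + 5)) = -32*5*9 = -80*18 = -1440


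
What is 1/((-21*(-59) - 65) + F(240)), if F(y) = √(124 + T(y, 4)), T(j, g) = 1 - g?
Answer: 1/1185 ≈ 0.00084388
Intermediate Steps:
F(y) = 11 (F(y) = √(124 + (1 - 1*4)) = √(124 + (1 - 4)) = √(124 - 3) = √121 = 11)
1/((-21*(-59) - 65) + F(240)) = 1/((-21*(-59) - 65) + 11) = 1/((1239 - 65) + 11) = 1/(1174 + 11) = 1/1185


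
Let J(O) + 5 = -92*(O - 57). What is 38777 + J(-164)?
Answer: 59104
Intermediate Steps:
J(O) = 5239 - 92*O (J(O) = -5 - 92*(O - 57) = -5 - 92*(-57 + O) = -5 + (5244 - 92*O) = 5239 - 92*O)
38777 + J(-164) = 38777 + (5239 - 92*(-164)) = 38777 + (5239 + 15088) = 38777 + 20327 = 59104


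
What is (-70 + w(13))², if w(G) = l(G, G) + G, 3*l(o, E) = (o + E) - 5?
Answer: 2500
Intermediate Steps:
l(o, E) = -5/3 + E/3 + o/3 (l(o, E) = ((o + E) - 5)/3 = ((E + o) - 5)/3 = (-5 + E + o)/3 = -5/3 + E/3 + o/3)
w(G) = -5/3 + 5*G/3 (w(G) = (-5/3 + G/3 + G/3) + G = (-5/3 + 2*G/3) + G = -5/3 + 5*G/3)
(-70 + w(13))² = (-70 + (-5/3 + (5/3)*13))² = (-70 + (-5/3 + 65/3))² = (-70 + 20)² = (-50)² = 2500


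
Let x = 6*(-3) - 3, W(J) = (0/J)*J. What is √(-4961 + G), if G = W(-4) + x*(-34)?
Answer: I*√4247 ≈ 65.169*I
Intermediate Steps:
W(J) = 0 (W(J) = 0*J = 0)
x = -21 (x = -18 - 3 = -21)
G = 714 (G = 0 - 21*(-34) = 0 + 714 = 714)
√(-4961 + G) = √(-4961 + 714) = √(-4247) = I*√4247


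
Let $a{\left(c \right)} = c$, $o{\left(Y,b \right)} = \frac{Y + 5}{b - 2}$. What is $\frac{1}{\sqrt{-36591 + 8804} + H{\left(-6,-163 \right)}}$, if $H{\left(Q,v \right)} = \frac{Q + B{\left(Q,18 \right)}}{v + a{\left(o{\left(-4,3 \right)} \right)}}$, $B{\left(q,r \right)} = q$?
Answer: $\frac{54}{20256727} - \frac{729 i \sqrt{27787}}{20256727} \approx 2.6658 \cdot 10^{-6} - 0.005999 i$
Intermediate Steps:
$o{\left(Y,b \right)} = \frac{5 + Y}{-2 + b}$
$H{\left(Q,v \right)} = \frac{2 Q}{1 + v}$ ($H{\left(Q,v \right)} = \frac{Q + Q}{v + \frac{5 - 4}{-2 + 3}} = \frac{2 Q}{v + 1^{-1} \cdot 1} = \frac{2 Q}{v + 1 \cdot 1} = \frac{2 Q}{v + 1} = \frac{2 Q}{1 + v}$)
$\frac{1}{\sqrt{-36591 + 8804} + H{\left(-6,-163 \right)}} = \frac{1}{\sqrt{-36591 + 8804} + 2 \left(-6\right) \frac{1}{1 - 163}} = \frac{1}{\sqrt{-27787} + 2 \left(-6\right) \frac{1}{-162}} = \frac{1}{i \sqrt{27787} + 2 \left(-6\right) \left(- \frac{1}{162}\right)} = \frac{1}{i \sqrt{27787} + \frac{2}{27}} = \frac{1}{\frac{2}{27} + i \sqrt{27787}}$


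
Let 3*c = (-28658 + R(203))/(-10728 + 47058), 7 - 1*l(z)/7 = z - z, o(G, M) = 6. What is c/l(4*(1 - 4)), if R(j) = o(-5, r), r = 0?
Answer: -14326/2670255 ≈ -0.0053650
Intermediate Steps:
R(j) = 6
l(z) = 49 (l(z) = 49 - 7*(z - z) = 49 - 7*0 = 49 + 0 = 49)
c = -14326/54495 (c = ((-28658 + 6)/(-10728 + 47058))/3 = (-28652/36330)/3 = (-28652*1/36330)/3 = (⅓)*(-14326/18165) = -14326/54495 ≈ -0.26289)
c/l(4*(1 - 4)) = -14326/54495/49 = -14326/54495*1/49 = -14326/2670255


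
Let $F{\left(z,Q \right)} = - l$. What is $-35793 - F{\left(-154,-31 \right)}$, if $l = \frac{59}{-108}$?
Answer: $- \frac{3865703}{108} \approx -35794.0$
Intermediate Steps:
$l = - \frac{59}{108}$ ($l = 59 \left(- \frac{1}{108}\right) = - \frac{59}{108} \approx -0.5463$)
$F{\left(z,Q \right)} = \frac{59}{108}$ ($F{\left(z,Q \right)} = \left(-1\right) \left(- \frac{59}{108}\right) = \frac{59}{108}$)
$-35793 - F{\left(-154,-31 \right)} = -35793 - \frac{59}{108} = - \frac{3865703}{108}$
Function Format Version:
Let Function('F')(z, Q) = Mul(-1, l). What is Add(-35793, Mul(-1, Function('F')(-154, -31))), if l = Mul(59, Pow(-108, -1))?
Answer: Rational(-3865703, 108) ≈ -35794.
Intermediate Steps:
l = Rational(-59, 108) (l = Mul(59, Rational(-1, 108)) = Rational(-59, 108) ≈ -0.54630)
Function('F')(z, Q) = Rational(59, 108) (Function('F')(z, Q) = Mul(-1, Rational(-59, 108)) = Rational(59, 108))
Add(-35793, Mul(-1, Function('F')(-154, -31))) = Add(-35793, Mul(-1, Rational(59, 108))) = Add(-35793, Rational(-59, 108)) = Rational(-3865703, 108)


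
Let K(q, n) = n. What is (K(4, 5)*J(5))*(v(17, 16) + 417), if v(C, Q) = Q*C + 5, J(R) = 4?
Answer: 13880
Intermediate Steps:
v(C, Q) = 5 + C*Q (v(C, Q) = C*Q + 5 = 5 + C*Q)
(K(4, 5)*J(5))*(v(17, 16) + 417) = (5*4)*((5 + 17*16) + 417) = 20*((5 + 272) + 417) = 20*(277 + 417) = 20*694 = 13880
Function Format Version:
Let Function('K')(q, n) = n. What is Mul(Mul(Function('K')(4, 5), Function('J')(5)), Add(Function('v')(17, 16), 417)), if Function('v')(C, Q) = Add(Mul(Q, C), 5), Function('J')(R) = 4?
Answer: 13880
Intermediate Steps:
Function('v')(C, Q) = Add(5, Mul(C, Q)) (Function('v')(C, Q) = Add(Mul(C, Q), 5) = Add(5, Mul(C, Q)))
Mul(Mul(Function('K')(4, 5), Function('J')(5)), Add(Function('v')(17, 16), 417)) = Mul(Mul(5, 4), Add(Add(5, Mul(17, 16)), 417)) = Mul(20, Add(Add(5, 272), 417)) = Mul(20, Add(277, 417)) = Mul(20, 694) = 13880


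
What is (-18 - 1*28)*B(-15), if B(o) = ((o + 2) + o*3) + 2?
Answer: 2576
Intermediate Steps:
B(o) = 4 + 4*o (B(o) = ((2 + o) + 3*o) + 2 = (2 + 4*o) + 2 = 4 + 4*o)
(-18 - 1*28)*B(-15) = (-18 - 1*28)*(4 + 4*(-15)) = (-18 - 28)*(4 - 60) = -46*(-56) = 2576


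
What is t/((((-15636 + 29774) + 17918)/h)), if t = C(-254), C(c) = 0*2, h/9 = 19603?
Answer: 0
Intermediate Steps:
h = 176427 (h = 9*19603 = 176427)
C(c) = 0
t = 0
t/((((-15636 + 29774) + 17918)/h)) = 0/((((-15636 + 29774) + 17918)/176427)) = 0/(((14138 + 17918)*(1/176427))) = 0/((32056*(1/176427))) = 0/(32056/176427) = 0*(176427/32056) = 0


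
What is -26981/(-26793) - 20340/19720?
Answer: -645215/26417898 ≈ -0.024423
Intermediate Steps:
-26981/(-26793) - 20340/19720 = -26981*(-1/26793) - 20340*1/19720 = 26981/26793 - 1017/986 = -645215/26417898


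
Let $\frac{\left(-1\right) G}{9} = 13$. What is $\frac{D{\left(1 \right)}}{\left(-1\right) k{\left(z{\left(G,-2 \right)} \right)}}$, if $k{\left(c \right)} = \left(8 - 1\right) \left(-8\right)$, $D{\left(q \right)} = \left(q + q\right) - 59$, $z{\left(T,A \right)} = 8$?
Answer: $- \frac{57}{56} \approx -1.0179$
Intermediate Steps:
$G = -117$ ($G = \left(-9\right) 13 = -117$)
$D{\left(q \right)} = -59 + 2 q$ ($D{\left(q \right)} = 2 q - 59 = -59 + 2 q$)
$k{\left(c \right)} = -56$ ($k{\left(c \right)} = 7 \left(-8\right) = -56$)
$\frac{D{\left(1 \right)}}{\left(-1\right) k{\left(z{\left(G,-2 \right)} \right)}} = \frac{-59 + 2 \cdot 1}{\left(-1\right) \left(-56\right)} = \frac{-59 + 2}{56} = \left(-57\right) \frac{1}{56} = - \frac{57}{56}$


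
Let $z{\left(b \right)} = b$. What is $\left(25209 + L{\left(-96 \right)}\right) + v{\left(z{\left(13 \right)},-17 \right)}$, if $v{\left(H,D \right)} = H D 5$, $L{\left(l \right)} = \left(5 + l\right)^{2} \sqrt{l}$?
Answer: $24104 + 33124 i \sqrt{6} \approx 24104.0 + 81137.0 i$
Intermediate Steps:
$L{\left(l \right)} = \sqrt{l} \left(5 + l\right)^{2}$
$v{\left(H,D \right)} = 5 D H$ ($v{\left(H,D \right)} = D H 5 = 5 D H$)
$\left(25209 + L{\left(-96 \right)}\right) + v{\left(z{\left(13 \right)},-17 \right)} = \left(25209 + \sqrt{-96} \left(5 - 96\right)^{2}\right) + 5 \left(-17\right) 13 = \left(25209 + 4 i \sqrt{6} \left(-91\right)^{2}\right) - 1105 = \left(25209 + 4 i \sqrt{6} \cdot 8281\right) - 1105 = \left(25209 + 33124 i \sqrt{6}\right) - 1105 = 24104 + 33124 i \sqrt{6}$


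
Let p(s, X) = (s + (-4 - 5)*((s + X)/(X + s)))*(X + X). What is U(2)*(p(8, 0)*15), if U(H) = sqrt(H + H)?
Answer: 0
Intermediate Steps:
U(H) = sqrt(2)*sqrt(H) (U(H) = sqrt(2*H) = sqrt(2)*sqrt(H))
p(s, X) = 2*X*(-9 + s) (p(s, X) = (s - 9*(X + s)/(X + s))*(2*X) = (s - 9*1)*(2*X) = (s - 9)*(2*X) = (-9 + s)*(2*X) = 2*X*(-9 + s))
U(2)*(p(8, 0)*15) = (sqrt(2)*sqrt(2))*((2*0*(-9 + 8))*15) = 2*((2*0*(-1))*15) = 2*(0*15) = 2*0 = 0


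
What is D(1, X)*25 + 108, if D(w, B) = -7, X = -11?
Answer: -67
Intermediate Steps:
D(1, X)*25 + 108 = -7*25 + 108 = -175 + 108 = -67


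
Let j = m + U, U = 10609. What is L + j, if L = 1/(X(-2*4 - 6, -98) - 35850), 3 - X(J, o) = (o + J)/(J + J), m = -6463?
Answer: 148638245/35851 ≈ 4146.0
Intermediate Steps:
X(J, o) = 3 - (J + o)/(2*J) (X(J, o) = 3 - (o + J)/(J + J) = 3 - (J + o)/(2*J))
L = -1/35851 (L = 1/((-1*(-98) + 5*(-2*4 - 6))/(2*(-2*4 - 6)) - 35850) = 1/((98 + 5*(-8 - 6))/(2*(-8 - 6)) - 35850) = 1/((1/2)*(98 + 5*(-14))/(-14) - 35850) = 1/((1/2)*(-1/14)*(98 - 70) - 35850) = 1/((1/2)*(-1/14)*28 - 35850) = 1/(-1 - 35850) = 1/(-35851) = -1/35851 ≈ -2.7893e-5)
j = 4146 (j = -6463 + 10609 = 4146)
L + j = -1/35851 + 4146 = 148638245/35851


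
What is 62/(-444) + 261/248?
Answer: 25127/27528 ≈ 0.91278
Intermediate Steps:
62/(-444) + 261/248 = 62*(-1/444) + 261*(1/248) = -31/222 + 261/248 = 25127/27528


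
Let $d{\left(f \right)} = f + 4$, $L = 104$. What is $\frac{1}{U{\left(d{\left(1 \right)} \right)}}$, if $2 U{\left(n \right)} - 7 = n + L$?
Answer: $\frac{1}{58} \approx 0.017241$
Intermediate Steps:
$d{\left(f \right)} = 4 + f$
$U{\left(n \right)} = \frac{111}{2} + \frac{n}{2}$ ($U{\left(n \right)} = \frac{7}{2} + \frac{n + 104}{2} = \frac{7}{2} + \frac{104 + n}{2} = \frac{7}{2} + \left(52 + \frac{n}{2}\right) = \frac{111}{2} + \frac{n}{2}$)
$\frac{1}{U{\left(d{\left(1 \right)} \right)}} = \frac{1}{\frac{111}{2} + \frac{4 + 1}{2}} = \frac{1}{\frac{111}{2} + \frac{1}{2} \cdot 5} = \frac{1}{\frac{111}{2} + \frac{5}{2}} = \frac{1}{58}$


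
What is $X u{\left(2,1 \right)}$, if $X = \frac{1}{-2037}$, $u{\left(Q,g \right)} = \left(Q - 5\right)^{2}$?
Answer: $- \frac{3}{679} \approx -0.0044183$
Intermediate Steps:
$u{\left(Q,g \right)} = \left(-5 + Q\right)^{2}$
$X = - \frac{1}{2037} \approx -0.00049092$
$X u{\left(2,1 \right)} = - \frac{\left(-5 + 2\right)^{2}}{2037} = - \frac{\left(-3\right)^{2}}{2037} = \left(- \frac{1}{2037}\right) 9 = - \frac{3}{679}$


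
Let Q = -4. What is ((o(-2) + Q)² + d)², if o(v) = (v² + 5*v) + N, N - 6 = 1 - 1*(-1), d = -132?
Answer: 16384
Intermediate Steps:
N = 8 (N = 6 + (1 - 1*(-1)) = 6 + (1 + 1) = 6 + 2 = 8)
o(v) = 8 + v² + 5*v (o(v) = (v² + 5*v) + 8 = 8 + v² + 5*v)
((o(-2) + Q)² + d)² = (((8 + (-2)² + 5*(-2)) - 4)² - 132)² = (((8 + 4 - 10) - 4)² - 132)² = ((2 - 4)² - 132)² = ((-2)² - 132)² = (4 - 132)² = (-128)² = 16384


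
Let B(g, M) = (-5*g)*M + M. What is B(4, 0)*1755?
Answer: 0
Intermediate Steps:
B(g, M) = M - 5*M*g (B(g, M) = -5*M*g + M = M - 5*M*g)
B(4, 0)*1755 = (0*(1 - 5*4))*1755 = (0*(1 - 20))*1755 = (0*(-19))*1755 = 0*1755 = 0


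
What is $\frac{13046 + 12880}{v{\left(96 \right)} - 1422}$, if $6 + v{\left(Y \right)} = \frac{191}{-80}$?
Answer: $- \frac{2074080}{114431} \approx -18.125$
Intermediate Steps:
$v{\left(Y \right)} = - \frac{671}{80}$ ($v{\left(Y \right)} = -6 + \frac{191}{-80} = -6 + 191 \left(- \frac{1}{80}\right) = -6 - \frac{191}{80} = - \frac{671}{80}$)
$\frac{13046 + 12880}{v{\left(96 \right)} - 1422} = \frac{13046 + 12880}{- \frac{671}{80} - 1422} = \frac{25926}{- \frac{114431}{80}} = 25926 \left(- \frac{80}{114431}\right) = - \frac{2074080}{114431}$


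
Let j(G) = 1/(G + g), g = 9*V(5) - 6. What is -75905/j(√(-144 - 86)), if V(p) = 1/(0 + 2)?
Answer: 227715/2 - 75905*I*√230 ≈ 1.1386e+5 - 1.1512e+6*I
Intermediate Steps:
V(p) = ½ (V(p) = 1/2 = ½)
g = -3/2 (g = 9*(½) - 6 = 9/2 - 6 = -3/2 ≈ -1.5000)
j(G) = 1/(-3/2 + G) (j(G) = 1/(G - 3/2) = 1/(-3/2 + G))
-75905/j(√(-144 - 86)) = -(-227715/2 + 75905*√(-144 - 86)) = -(-227715/2 + 75905*I*√230) = -75905*(-3/2 + I*√230) = 227715/2 - 75905*I*√230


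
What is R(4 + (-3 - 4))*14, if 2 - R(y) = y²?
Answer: -98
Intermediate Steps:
R(y) = 2 - y²
R(4 + (-3 - 4))*14 = (2 - (4 + (-3 - 4))²)*14 = (2 - (4 - 7)²)*14 = (2 - 1*(-3)²)*14 = (2 - 1*9)*14 = (2 - 9)*14 = -7*14 = -98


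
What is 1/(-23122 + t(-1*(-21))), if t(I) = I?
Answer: -1/23101 ≈ -4.3288e-5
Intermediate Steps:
1/(-23122 + t(-1*(-21))) = 1/(-23122 - 1*(-21)) = 1/(-23122 + 21) = 1/(-23101) = -1/23101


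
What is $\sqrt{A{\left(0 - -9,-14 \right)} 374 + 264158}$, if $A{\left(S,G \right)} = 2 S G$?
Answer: $\sqrt{169910} \approx 412.2$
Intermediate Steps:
$A{\left(S,G \right)} = 2 G S$
$\sqrt{A{\left(0 - -9,-14 \right)} 374 + 264158} = \sqrt{2 \left(-14\right) \left(0 - -9\right) 374 + 264158} = \sqrt{2 \left(-14\right) \left(0 + 9\right) 374 + 264158} = \sqrt{2 \left(-14\right) 9 \cdot 374 + 264158} = \sqrt{\left(-252\right) 374 + 264158} = \sqrt{-94248 + 264158} = \sqrt{169910}$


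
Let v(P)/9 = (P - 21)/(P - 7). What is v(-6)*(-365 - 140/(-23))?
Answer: -154305/23 ≈ -6708.9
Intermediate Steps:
v(P) = 9*(-21 + P)/(-7 + P) (v(P) = 9*((P - 21)/(P - 7)) = 9*((-21 + P)/(-7 + P)) = 9*(-21 + P)/(-7 + P))
v(-6)*(-365 - 140/(-23)) = (9*(-21 - 6)/(-7 - 6))*(-365 - 140/(-23)) = (9*(-27)/(-13))*(-365 - 140*(-1/23)) = (9*(-1/13)*(-27))*(-365 + 140/23) = (243/13)*(-8255/23) = -154305/23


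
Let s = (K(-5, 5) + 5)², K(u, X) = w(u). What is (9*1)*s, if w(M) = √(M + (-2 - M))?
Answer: 207 + 90*I*√2 ≈ 207.0 + 127.28*I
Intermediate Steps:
w(M) = I*√2 (w(M) = √(-2) = I*√2)
K(u, X) = I*√2
s = (5 + I*√2)² (s = (I*√2 + 5)² = (5 + I*√2)² ≈ 23.0 + 14.142*I)
(9*1)*s = (9*1)*(5 + I*√2)² = 9*(5 + I*√2)²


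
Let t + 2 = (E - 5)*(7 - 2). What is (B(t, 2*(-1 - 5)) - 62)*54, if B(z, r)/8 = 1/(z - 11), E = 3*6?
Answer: -43416/13 ≈ -3339.7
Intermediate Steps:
E = 18
t = 63 (t = -2 + (18 - 5)*(7 - 2) = -2 + 13*5 = -2 + 65 = 63)
B(z, r) = 8/(-11 + z) (B(z, r) = 8/(z - 11) = 8/(-11 + z))
(B(t, 2*(-1 - 5)) - 62)*54 = (8/(-11 + 63) - 62)*54 = (8/52 - 62)*54 = (8*(1/52) - 62)*54 = (2/13 - 62)*54 = -804/13*54 = -43416/13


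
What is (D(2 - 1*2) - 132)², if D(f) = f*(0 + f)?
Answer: 17424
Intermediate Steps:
D(f) = f² (D(f) = f*f = f²)
(D(2 - 1*2) - 132)² = ((2 - 1*2)² - 132)² = ((2 - 2)² - 132)² = (0² - 132)² = (0 - 132)² = (-132)² = 17424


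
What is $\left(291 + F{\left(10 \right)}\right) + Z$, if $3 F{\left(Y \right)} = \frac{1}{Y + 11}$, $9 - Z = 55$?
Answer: $\frac{15436}{63} \approx 245.02$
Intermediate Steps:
$Z = -46$ ($Z = 9 - 55 = -46$)
$F{\left(Y \right)} = \frac{1}{3 \left(11 + Y\right)}$ ($F{\left(Y \right)} = \frac{1}{3 \left(Y + 11\right)} = \frac{1}{3 \left(11 + Y\right)}$)
$\left(291 + F{\left(10 \right)}\right) + Z = \left(291 + \frac{1}{3 \left(11 + 10\right)}\right) - 46 = \left(291 + \frac{1}{3 \cdot 21}\right) - 46 = \left(291 + \frac{1}{3} \cdot \frac{1}{21}\right) - 46 = \left(291 + \frac{1}{63}\right) - 46 = \frac{18334}{63} - 46 = \frac{15436}{63}$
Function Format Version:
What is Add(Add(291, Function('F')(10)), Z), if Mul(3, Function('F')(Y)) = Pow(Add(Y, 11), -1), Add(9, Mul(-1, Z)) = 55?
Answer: Rational(15436, 63) ≈ 245.02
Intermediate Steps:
Z = -46 (Z = Add(9, Mul(-1, 55)) = Add(9, -55) = -46)
Function('F')(Y) = Mul(Rational(1, 3), Pow(Add(11, Y), -1)) (Function('F')(Y) = Mul(Rational(1, 3), Pow(Add(Y, 11), -1)) = Mul(Rational(1, 3), Pow(Add(11, Y), -1)))
Add(Add(291, Function('F')(10)), Z) = Add(Add(291, Mul(Rational(1, 3), Pow(Add(11, 10), -1))), -46) = Add(Add(291, Mul(Rational(1, 3), Pow(21, -1))), -46) = Add(Add(291, Mul(Rational(1, 3), Rational(1, 21))), -46) = Add(Add(291, Rational(1, 63)), -46) = Add(Rational(18334, 63), -46) = Rational(15436, 63)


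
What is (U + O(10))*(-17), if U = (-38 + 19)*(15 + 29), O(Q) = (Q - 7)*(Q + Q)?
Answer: 13192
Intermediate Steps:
O(Q) = 2*Q*(-7 + Q) (O(Q) = (-7 + Q)*(2*Q) = 2*Q*(-7 + Q))
U = -836 (U = -19*44 = -836)
(U + O(10))*(-17) = (-836 + 2*10*(-7 + 10))*(-17) = (-836 + 2*10*3)*(-17) = (-836 + 60)*(-17) = -776*(-17) = 13192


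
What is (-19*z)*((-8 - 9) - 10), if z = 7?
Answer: 3591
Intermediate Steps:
(-19*z)*((-8 - 9) - 10) = (-19*7)*((-8 - 9) - 10) = -133*(-17 - 10) = -133*(-27) = 3591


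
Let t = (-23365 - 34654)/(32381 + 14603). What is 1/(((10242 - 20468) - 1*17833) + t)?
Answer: -46984/1318382075 ≈ -3.5638e-5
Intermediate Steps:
t = -58019/46984 ≈ -1.2349
1/(((10242 - 20468) - 1*17833) + t) = 1/(((10242 - 20468) - 1*17833) - 58019/46984) = 1/((-10226 - 17833) - 58019/46984) = 1/(-28059 - 58019/46984) = 1/(-1318382075/46984) = -46984/1318382075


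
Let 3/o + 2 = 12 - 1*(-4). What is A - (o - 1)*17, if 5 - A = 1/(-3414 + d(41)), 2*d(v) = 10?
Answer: 125161/6818 ≈ 18.357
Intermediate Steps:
d(v) = 5 (d(v) = (½)*10 = 5)
o = 3/14 (o = 3/(-2 + (12 - 1*(-4))) = 3/(-2 + (12 + 4)) = 3/(-2 + 16) = 3/14 ≈ 0.21429)
A = 17046/3409 (A = 5 - 1/(-3414 + 5) = 5 - 1/(-3409) = 5 - 1*(-1/3409) = 5 + 1/3409 = 17046/3409 ≈ 5.0003)
A - (o - 1)*17 = 17046/3409 - (3/14 - 1)*17 = 17046/3409 - (-11)*17/14 = 17046/3409 - 1*(-187/14) = 17046/3409 + 187/14 = 125161/6818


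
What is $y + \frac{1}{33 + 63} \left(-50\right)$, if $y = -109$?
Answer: $- \frac{5257}{48} \approx -109.52$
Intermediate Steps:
$y + \frac{1}{33 + 63} \left(-50\right) = -109 + \frac{1}{33 + 63} \left(-50\right) = -109 + \frac{1}{96} \left(-50\right) = -109 - \frac{25}{48} = - \frac{5257}{48}$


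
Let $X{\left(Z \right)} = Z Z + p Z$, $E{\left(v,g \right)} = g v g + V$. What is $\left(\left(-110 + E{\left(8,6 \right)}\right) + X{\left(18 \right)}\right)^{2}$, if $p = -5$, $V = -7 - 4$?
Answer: $160801$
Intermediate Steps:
$V = -11$
$E{\left(v,g \right)} = -11 + v g^{2}$ ($E{\left(v,g \right)} = g v g - 11 = v g^{2} - 11 = -11 + v g^{2}$)
$X{\left(Z \right)} = Z^{2} - 5 Z$ ($X{\left(Z \right)} = Z Z - 5 Z = Z^{2} - 5 Z$)
$\left(\left(-110 + E{\left(8,6 \right)}\right) + X{\left(18 \right)}\right)^{2} = \left(\left(-110 - \left(11 - 8 \cdot 6^{2}\right)\right) + 18 \left(-5 + 18\right)\right)^{2} = \left(\left(-110 + \left(-11 + 8 \cdot 36\right)\right) + 18 \cdot 13\right)^{2} = \left(\left(-110 + \left(-11 + 288\right)\right) + 234\right)^{2} = \left(\left(-110 + 277\right) + 234\right)^{2} = \left(167 + 234\right)^{2} = 401^{2} = 160801$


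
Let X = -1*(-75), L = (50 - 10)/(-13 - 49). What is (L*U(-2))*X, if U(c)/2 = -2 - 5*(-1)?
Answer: -9000/31 ≈ -290.32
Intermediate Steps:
U(c) = 6 (U(c) = 2*(-2 - 5*(-1)) = 2*(-2 + 5) = 2*3 = 6)
L = -20/31 (L = 40/(-62) = 40*(-1/62) = -20/31 ≈ -0.64516)
X = 75
(L*U(-2))*X = -20/31*6*75 = -120/31*75 = -9000/31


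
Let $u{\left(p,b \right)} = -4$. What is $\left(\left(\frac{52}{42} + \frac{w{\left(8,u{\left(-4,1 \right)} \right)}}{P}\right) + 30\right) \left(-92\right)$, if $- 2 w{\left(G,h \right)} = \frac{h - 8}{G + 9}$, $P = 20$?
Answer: $- \frac{5132818}{1785} \approx -2875.5$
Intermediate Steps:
$w{\left(G,h \right)} = - \frac{-8 + h}{2 \left(9 + G\right)}$ ($w{\left(G,h \right)} = - \frac{\left(h - 8\right) \frac{1}{G + 9}}{2} = - \frac{\left(-8 + h\right) \frac{1}{9 + G}}{2} = - \frac{\frac{1}{9 + G} \left(-8 + h\right)}{2} = - \frac{-8 + h}{2 \left(9 + G\right)}$)
$\left(\left(\frac{52}{42} + \frac{w{\left(8,u{\left(-4,1 \right)} \right)}}{P}\right) + 30\right) \left(-92\right) = \left(\left(\frac{52}{42} + \frac{\frac{1}{2} \frac{1}{9 + 8} \left(8 - -4\right)}{20}\right) + 30\right) \left(-92\right) = \left(\left(52 \cdot \frac{1}{42} + \frac{8 + 4}{2 \cdot 17} \cdot \frac{1}{20}\right) + 30\right) \left(-92\right) = \left(\left(\frac{26}{21} + \frac{1}{2} \cdot \frac{1}{17} \cdot 12 \cdot \frac{1}{20}\right) + 30\right) \left(-92\right) = \left(\left(\frac{26}{21} + \frac{6}{17} \cdot \frac{1}{20}\right) + 30\right) \left(-92\right) = \left(\left(\frac{26}{21} + \frac{3}{170}\right) + 30\right) \left(-92\right) = \left(\frac{4483}{3570} + 30\right) \left(-92\right) = \frac{111583}{3570} \left(-92\right) = - \frac{5132818}{1785}$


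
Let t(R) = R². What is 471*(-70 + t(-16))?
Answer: 87606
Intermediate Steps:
471*(-70 + t(-16)) = 471*(-70 + (-16)²) = 471*(-70 + 256) = 471*186 = 87606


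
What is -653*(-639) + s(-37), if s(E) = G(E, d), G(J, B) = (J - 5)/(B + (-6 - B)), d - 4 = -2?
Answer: 417274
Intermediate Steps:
d = 2 (d = 4 - 2 = 2)
G(J, B) = 5/6 - J/6 (G(J, B) = (-5 + J)/(-6) = (-5 + J)*(-1/6) = 5/6 - J/6)
s(E) = 5/6 - E/6
-653*(-639) + s(-37) = -653*(-639) + (5/6 - 1/6*(-37)) = 417267 + (5/6 + 37/6) = 417267 + 7 = 417274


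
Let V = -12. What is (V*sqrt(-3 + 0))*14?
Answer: -168*I*sqrt(3) ≈ -290.98*I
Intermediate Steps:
(V*sqrt(-3 + 0))*14 = -12*sqrt(-3 + 0)*14 = -12*I*sqrt(3)*14 = -168*I*sqrt(3)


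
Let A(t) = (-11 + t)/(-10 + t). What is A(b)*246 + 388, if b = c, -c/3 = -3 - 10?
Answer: 18140/29 ≈ 625.52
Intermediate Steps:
c = 39 (c = -3*(-3 - 10) = -3*(-13) = 39)
b = 39
A(t) = (-11 + t)/(-10 + t)
A(b)*246 + 388 = ((-11 + 39)/(-10 + 39))*246 + 388 = (28/29)*246 + 388 = 6888/29 + 388 = 18140/29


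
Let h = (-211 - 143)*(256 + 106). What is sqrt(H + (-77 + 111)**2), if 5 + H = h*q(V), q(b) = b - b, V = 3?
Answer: sqrt(1151) ≈ 33.926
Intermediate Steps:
q(b) = 0
h = -128148 (h = -354*362 = -128148)
H = -5 (H = -5 - 128148*0 = -5 + 0 = -5)
sqrt(H + (-77 + 111)**2) = sqrt(-5 + (-77 + 111)**2) = sqrt(-5 + 34**2) = sqrt(-5 + 1156) = sqrt(1151)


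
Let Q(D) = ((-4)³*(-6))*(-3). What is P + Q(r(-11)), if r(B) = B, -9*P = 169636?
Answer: -180004/9 ≈ -20000.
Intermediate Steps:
P = -169636/9 (P = -⅑*169636 = -169636/9 ≈ -18848.)
Q(D) = -1152 (Q(D) = -64*(-6)*(-3) = 384*(-3) = -1152)
P + Q(r(-11)) = -169636/9 - 1152 = -180004/9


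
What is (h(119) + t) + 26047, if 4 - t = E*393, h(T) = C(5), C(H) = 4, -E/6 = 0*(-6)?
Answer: 26055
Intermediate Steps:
E = 0 (E = -0*(-6) = -6*0 = 0)
h(T) = 4
t = 4 (t = 4 - 0*393 = 4 - 1*0 = 4 + 0 = 4)
(h(119) + t) + 26047 = (4 + 4) + 26047 = 8 + 26047 = 26055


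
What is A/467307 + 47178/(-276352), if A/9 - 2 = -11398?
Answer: -2799465343/7174512448 ≈ -0.39020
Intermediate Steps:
A = -102564 (A = 18 + 9*(-11398) = 18 - 102582 = -102564)
A/467307 + 47178/(-276352) = -102564/467307 + 47178/(-276352) = -102564*1/467307 + 47178*(-1/276352) = -11396/51923 - 23589/138176 = -2799465343/7174512448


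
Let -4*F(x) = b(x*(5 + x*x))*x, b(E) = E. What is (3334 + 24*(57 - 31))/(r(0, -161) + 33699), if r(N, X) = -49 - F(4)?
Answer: 1979/16867 ≈ 0.11733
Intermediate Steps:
F(x) = -x²*(5 + x²)/4 (F(x) = -x*(5 + x*x)*x/4 = -x*(5 + x²)*x/4 = -x²*(5 + x²)/4)
r(N, X) = 35 (r(N, X) = -49 - 4²*(-5 - 1*4²)/4 = -49 - 16*(-5 - 1*16)/4 = -49 - 16*(-5 - 16)/4 = -49 - 16*(-21)/4 = -49 - 1*(-84) = -49 + 84 = 35)
(3334 + 24*(57 - 31))/(r(0, -161) + 33699) = (3334 + 24*(57 - 31))/(35 + 33699) = (3334 + 24*26)/33734 = (3334 + 624)*(1/33734) = 3958*(1/33734) = 1979/16867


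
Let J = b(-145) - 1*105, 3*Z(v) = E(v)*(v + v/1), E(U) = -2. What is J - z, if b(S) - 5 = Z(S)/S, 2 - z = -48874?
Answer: -146932/3 ≈ -48977.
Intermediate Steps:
Z(v) = -4*v/3 (Z(v) = (-2*(v + v/1))/3 = (-2*(v + v*1))/3 = (-2*(v + v))/3 = (-4*v)/3 = -4*v/3)
z = 48876 (z = 2 - 1*(-48874) = 2 + 48874 = 48876)
b(S) = 11/3 (b(S) = 5 + (-4*S/3)/S = 5 - 4/3 = 11/3)
J = -304/3 (J = 11/3 - 1*105 = 11/3 - 105 = -304/3 ≈ -101.33)
J - z = -304/3 - 1*48876 = -304/3 - 48876 = -146932/3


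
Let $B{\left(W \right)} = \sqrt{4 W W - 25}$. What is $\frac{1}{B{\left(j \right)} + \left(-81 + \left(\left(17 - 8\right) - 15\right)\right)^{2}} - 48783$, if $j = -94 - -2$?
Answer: $- \frac{310346225069}{6361770} - \frac{\sqrt{3759}}{19085310} \approx -48783.0$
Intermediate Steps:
$j = -92$ ($j = -94 + 2 = -92$)
$B{\left(W \right)} = \sqrt{-25 + 4 W^{2}}$ ($B{\left(W \right)} = \sqrt{4 W^{2} - 25} = \sqrt{-25 + 4 W^{2}}$)
$\frac{1}{B{\left(j \right)} + \left(-81 + \left(\left(17 - 8\right) - 15\right)\right)^{2}} - 48783 = \frac{1}{\sqrt{-25 + 4 \left(-92\right)^{2}} + \left(-81 + \left(\left(17 - 8\right) - 15\right)\right)^{2}} - 48783 = \frac{1}{\sqrt{-25 + 4 \cdot 8464} + \left(-81 + \left(9 - 15\right)\right)^{2}} - 48783 = \frac{1}{\sqrt{-25 + 33856} + \left(-81 - 6\right)^{2}} - 48783 = \frac{1}{\sqrt{33831} + \left(-87\right)^{2}} - 48783 = \frac{1}{3 \sqrt{3759} + 7569} - 48783 = \frac{1}{7569 + 3 \sqrt{3759}} - 48783 = -48783 + \frac{1}{7569 + 3 \sqrt{3759}}$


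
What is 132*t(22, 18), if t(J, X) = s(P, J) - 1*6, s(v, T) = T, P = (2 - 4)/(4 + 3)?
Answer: 2112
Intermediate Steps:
P = -2/7 ≈ -0.28571
t(J, X) = -6 + J (t(J, X) = J - 1*6 = J - 6 = -6 + J)
132*t(22, 18) = 132*(-6 + 22) = 132*16 = 2112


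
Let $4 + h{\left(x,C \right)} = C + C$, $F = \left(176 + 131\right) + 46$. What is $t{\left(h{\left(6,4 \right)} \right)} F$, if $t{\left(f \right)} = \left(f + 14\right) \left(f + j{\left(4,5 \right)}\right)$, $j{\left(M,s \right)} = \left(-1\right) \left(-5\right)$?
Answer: $57186$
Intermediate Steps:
$F = 353$ ($F = 307 + 46 = 353$)
$j{\left(M,s \right)} = 5$
$h{\left(x,C \right)} = -4 + 2 C$ ($h{\left(x,C \right)} = -4 + \left(C + C\right) = -4 + 2 C$)
$t{\left(f \right)} = \left(5 + f\right) \left(14 + f\right)$ ($t{\left(f \right)} = \left(f + 14\right) \left(f + 5\right) = \left(14 + f\right) \left(5 + f\right) = \left(5 + f\right) \left(14 + f\right)$)
$t{\left(h{\left(6,4 \right)} \right)} F = \left(70 + \left(-4 + 2 \cdot 4\right)^{2} + 19 \left(-4 + 2 \cdot 4\right)\right) 353 = \left(70 + \left(-4 + 8\right)^{2} + 19 \left(-4 + 8\right)\right) 353 = \left(70 + 4^{2} + 19 \cdot 4\right) 353 = \left(70 + 16 + 76\right) 353 = 162 \cdot 353 = 57186$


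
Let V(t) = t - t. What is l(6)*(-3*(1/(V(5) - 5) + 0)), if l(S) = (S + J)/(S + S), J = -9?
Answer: -3/20 ≈ -0.15000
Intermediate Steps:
V(t) = 0
l(S) = (-9 + S)/(2*S) (l(S) = (S - 9)/(S + S) = (-9 + S)/((2*S)) = (-9 + S)*(1/(2*S)) = (-9 + S)/(2*S))
l(6)*(-3*(1/(V(5) - 5) + 0)) = ((½)*(-9 + 6)/6)*(-3*(1/(0 - 5) + 0)) = ((½)*(⅙)*(-3))*(-3*(1/(-5) + 0)) = -(-3)*(-⅕ + 0)/4 = -(-3)*(-1)/(4*5) = -¼*⅗ = -3/20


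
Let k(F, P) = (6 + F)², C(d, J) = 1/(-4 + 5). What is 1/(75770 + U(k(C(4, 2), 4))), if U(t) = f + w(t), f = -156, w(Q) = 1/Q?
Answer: 49/3705087 ≈ 1.3225e-5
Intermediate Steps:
C(d, J) = 1 (C(d, J) = 1/1 = 1)
U(t) = -156 + 1/t
1/(75770 + U(k(C(4, 2), 4))) = 1/(75770 + (-156 + 1/((6 + 1)²))) = 1/(75770 + (-156 + 1/(7²))) = 1/(75770 + (-156 + 1/49)) = 1/(75770 - 7643/49) = 1/(3705087/49) = 49/3705087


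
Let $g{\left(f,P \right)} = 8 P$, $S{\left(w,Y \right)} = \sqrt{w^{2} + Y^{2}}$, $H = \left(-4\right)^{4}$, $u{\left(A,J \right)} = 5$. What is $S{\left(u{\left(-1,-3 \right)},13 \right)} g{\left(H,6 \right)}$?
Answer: $48 \sqrt{194} \approx 668.56$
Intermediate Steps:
$H = 256$
$S{\left(w,Y \right)} = \sqrt{Y^{2} + w^{2}}$
$S{\left(u{\left(-1,-3 \right)},13 \right)} g{\left(H,6 \right)} = \sqrt{13^{2} + 5^{2}} \cdot 8 \cdot 6 = \sqrt{169 + 25} \cdot 48 = \sqrt{194} \cdot 48 = 48 \sqrt{194}$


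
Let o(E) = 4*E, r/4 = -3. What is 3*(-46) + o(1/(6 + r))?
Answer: -416/3 ≈ -138.67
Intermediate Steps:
r = -12 (r = 4*(-3) = -12)
3*(-46) + o(1/(6 + r)) = 3*(-46) + 4/(6 - 12) = -138 + 4/(-6) = -138 + 4*(-⅙) = -138 - ⅔ = -416/3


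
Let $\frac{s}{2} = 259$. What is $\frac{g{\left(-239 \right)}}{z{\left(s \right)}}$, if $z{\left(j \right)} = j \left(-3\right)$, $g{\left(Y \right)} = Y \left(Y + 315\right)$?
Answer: $\frac{9082}{777} \approx 11.689$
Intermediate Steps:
$s = 518$ ($s = 2 \cdot 259 = 518$)
$g{\left(Y \right)} = Y \left(315 + Y\right)$
$z{\left(j \right)} = - 3 j$
$\frac{g{\left(-239 \right)}}{z{\left(s \right)}} = \frac{\left(-239\right) \left(315 - 239\right)}{\left(-3\right) 518} = \frac{\left(-239\right) 76}{-1554} = \left(-18164\right) \left(- \frac{1}{1554}\right) = \frac{9082}{777}$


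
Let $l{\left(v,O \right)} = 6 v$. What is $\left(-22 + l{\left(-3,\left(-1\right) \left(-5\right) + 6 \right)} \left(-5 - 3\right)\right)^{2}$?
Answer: $14884$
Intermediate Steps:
$\left(-22 + l{\left(-3,\left(-1\right) \left(-5\right) + 6 \right)} \left(-5 - 3\right)\right)^{2} = \left(-22 + 6 \left(-3\right) \left(-5 - 3\right)\right)^{2} = \left(-22 - -144\right)^{2} = \left(-22 + 144\right)^{2} = 122^{2} = 14884$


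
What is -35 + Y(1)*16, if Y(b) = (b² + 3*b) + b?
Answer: 45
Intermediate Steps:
Y(b) = b² + 4*b
-35 + Y(1)*16 = -35 + (1*(4 + 1))*16 = -35 + (1*5)*16 = -35 + 5*16 = -35 + 80 = 45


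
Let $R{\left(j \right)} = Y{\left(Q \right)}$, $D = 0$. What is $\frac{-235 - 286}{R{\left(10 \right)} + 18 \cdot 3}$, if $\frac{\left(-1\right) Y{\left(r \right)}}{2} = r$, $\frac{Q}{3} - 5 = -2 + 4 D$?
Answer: $- \frac{521}{36} \approx -14.472$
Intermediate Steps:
$Q = 9$ ($Q = 15 + 3 \left(-2 + 4 \cdot 0\right) = 15 + 3 \left(-2 + 0\right) = 15 + 3 \left(-2\right) = 15 - 6 = 9$)
$Y{\left(r \right)} = - 2 r$
$R{\left(j \right)} = -18$ ($R{\left(j \right)} = \left(-2\right) 9 = -18$)
$\frac{-235 - 286}{R{\left(10 \right)} + 18 \cdot 3} = \frac{-235 - 286}{-18 + 18 \cdot 3} = - \frac{521}{-18 + 54} = - \frac{521}{36}$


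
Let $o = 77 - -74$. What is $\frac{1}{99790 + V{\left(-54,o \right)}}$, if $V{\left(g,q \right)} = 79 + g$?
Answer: $\frac{1}{99815} \approx 1.0019 \cdot 10^{-5}$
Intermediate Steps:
$o = 151$ ($o = 77 + 74 = 151$)
$\frac{1}{99790 + V{\left(-54,o \right)}} = \frac{1}{99790 + \left(79 - 54\right)} = \frac{1}{99790 + 25} = \frac{1}{99815}$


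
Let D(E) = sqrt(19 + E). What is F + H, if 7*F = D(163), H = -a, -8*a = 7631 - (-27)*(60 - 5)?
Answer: 2279/2 + sqrt(182)/7 ≈ 1141.4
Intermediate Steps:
a = -2279/2 (a = -(7631 - (-27)*(60 - 5))/8 = -(7631 - (-27)*55)/8 = -(7631 - 1*(-1485))/8 = -(7631 + 1485)/8 = -1/8*9116 = -2279/2 ≈ -1139.5)
H = 2279/2 (H = -1*(-2279/2) = 2279/2 ≈ 1139.5)
F = sqrt(182)/7 (F = sqrt(19 + 163)/7 = sqrt(182)/7 ≈ 1.9272)
F + H = sqrt(182)/7 + 2279/2 = 2279/2 + sqrt(182)/7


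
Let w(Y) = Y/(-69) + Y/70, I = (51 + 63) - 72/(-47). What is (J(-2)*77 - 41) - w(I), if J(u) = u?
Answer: -1475384/7567 ≈ -194.98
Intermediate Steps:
I = 5430/47 (I = 114 - 72*(-1/47) = 114 + 72/47 = 5430/47 ≈ 115.53)
w(Y) = -Y/4830 (w(Y) = Y*(-1/69) + Y*(1/70) = -Y/69 + Y/70 = -Y/4830)
(J(-2)*77 - 41) - w(I) = (-2*77 - 41) - (-1)*5430/(4830*47) = (-154 - 41) - 1*(-181/7567) = -195 + 181/7567 = -1475384/7567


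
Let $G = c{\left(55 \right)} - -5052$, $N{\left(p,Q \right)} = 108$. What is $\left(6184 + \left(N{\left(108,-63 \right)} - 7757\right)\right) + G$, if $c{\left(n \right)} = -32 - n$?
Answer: $3500$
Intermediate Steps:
$G = 4965$ ($G = \left(-32 - 55\right) - -5052 = \left(-32 - 55\right) + 5052 = -87 + 5052 = 4965$)
$\left(6184 + \left(N{\left(108,-63 \right)} - 7757\right)\right) + G = \left(6184 + \left(108 - 7757\right)\right) + 4965 = \left(6184 - 7649\right) + 4965 = -1465 + 4965 = 3500$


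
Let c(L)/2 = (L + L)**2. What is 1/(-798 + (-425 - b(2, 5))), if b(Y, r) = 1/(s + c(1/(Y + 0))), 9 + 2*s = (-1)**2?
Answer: -2/2445 ≈ -0.00081800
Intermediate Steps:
s = -4 (s = -9/2 + (1/2)*(-1)**2 = -9/2 + (1/2)*1 = -9/2 + 1/2 = -4)
c(L) = 8*L**2 (c(L) = 2*(L + L)**2 = 2*(2*L)**2 = 2*(4*L**2) = 8*L**2)
b(Y, r) = 1/(-4 + 8/Y**2) (b(Y, r) = 1/(-4 + 8*(1/(Y + 0))**2) = 1/(-4 + 8*(1/Y)**2) = 1/(-4 + 8/Y**2))
1/(-798 + (-425 - b(2, 5))) = 1/(-798 + (-425 - 2**2/(4*(2 - 1*2**2)))) = 1/(-798 + (-425 - 4/(4*(2 - 1*4)))) = 1/(-798 + (-425 - 4/(4*(2 - 4)))) = 1/(-798 + (-425 - 4/(4*(-2)))) = 1/(-798 + (-425 - 4*(-1)/(4*2))) = 1/(-798 + (-425 - 1*(-1/2))) = 1/(-798 + (-425 + 1/2)) = 1/(-798 - 849/2) = 1/(-2445/2) = -2/2445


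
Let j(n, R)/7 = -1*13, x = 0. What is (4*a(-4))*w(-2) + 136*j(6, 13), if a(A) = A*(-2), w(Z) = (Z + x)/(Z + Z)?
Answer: -12360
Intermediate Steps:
j(n, R) = -91 (j(n, R) = 7*(-1*13) = 7*(-13) = -91)
w(Z) = ½ (w(Z) = (Z + 0)/(Z + Z) = Z/((2*Z)) = Z*(1/(2*Z)) = ½)
a(A) = -2*A
(4*a(-4))*w(-2) + 136*j(6, 13) = (4*(-2*(-4)))*(½) + 136*(-91) = (4*8)*(½) - 12376 = 32*(½) - 12376 = 16 - 12376 = -12360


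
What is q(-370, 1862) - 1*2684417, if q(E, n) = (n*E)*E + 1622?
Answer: 252225005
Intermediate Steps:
q(E, n) = 1622 + n*E² (q(E, n) = (E*n)*E + 1622 = n*E² + 1622 = 1622 + n*E²)
q(-370, 1862) - 1*2684417 = (1622 + 1862*(-370)²) - 1*2684417 = (1622 + 1862*136900) - 2684417 = (1622 + 254907800) - 2684417 = 254909422 - 2684417 = 252225005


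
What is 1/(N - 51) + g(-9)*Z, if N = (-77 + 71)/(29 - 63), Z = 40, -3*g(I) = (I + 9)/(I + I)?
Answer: -17/864 ≈ -0.019676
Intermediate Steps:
g(I) = -(9 + I)/(6*I) (g(I) = -(I + 9)/(3*(I + I)) = -(9 + I)/(3*(2*I)) = -(9 + I)*1/(2*I)/3 = -(9 + I)/(6*I))
N = 3/17 (N = -6/(-34) = -6*(-1/34) = 3/17 ≈ 0.17647)
1/(N - 51) + g(-9)*Z = 1/(3/17 - 51) + ((⅙)*(-9 - 1*(-9))/(-9))*40 = 1/(-864/17) + ((⅙)*(-⅑)*(-9 + 9))*40 = -17/864 + ((⅙)*(-⅑)*0)*40 = -17/864 + 0*40 = -17/864 + 0 = -17/864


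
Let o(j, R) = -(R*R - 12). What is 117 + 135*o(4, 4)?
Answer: -423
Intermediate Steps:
o(j, R) = 12 - R² (o(j, R) = -(R² - 12) = -(-12 + R²) = 12 - R²)
117 + 135*o(4, 4) = 117 + 135*(12 - 1*4²) = 117 + 135*(12 - 1*16) = 117 + 135*(12 - 16) = 117 + 135*(-4) = 117 - 540 = -423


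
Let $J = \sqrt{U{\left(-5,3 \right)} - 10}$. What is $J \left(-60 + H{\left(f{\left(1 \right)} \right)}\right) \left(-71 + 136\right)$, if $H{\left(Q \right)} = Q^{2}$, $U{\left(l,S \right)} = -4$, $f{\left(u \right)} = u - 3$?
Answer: $- 3640 i \sqrt{14} \approx - 13620.0 i$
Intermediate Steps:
$f{\left(u \right)} = -3 + u$ ($f{\left(u \right)} = u - 3 = -3 + u$)
$J = i \sqrt{14}$ ($J = \sqrt{-4 - 10} = \sqrt{-14} = i \sqrt{14} \approx 3.7417 i$)
$J \left(-60 + H{\left(f{\left(1 \right)} \right)}\right) \left(-71 + 136\right) = i \sqrt{14} \left(-60 + \left(-3 + 1\right)^{2}\right) \left(-71 + 136\right) = i \sqrt{14} \left(-60 + \left(-2\right)^{2}\right) 65 = i \sqrt{14} \left(-60 + 4\right) 65 = i \sqrt{14} \left(\left(-56\right) 65\right) = i \sqrt{14} \left(-3640\right) = - 3640 i \sqrt{14}$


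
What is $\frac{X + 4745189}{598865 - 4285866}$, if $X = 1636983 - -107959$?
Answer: $- \frac{6490131}{3687001} \approx -1.7603$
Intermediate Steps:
$X = 1744942$ ($X = 1636983 + 107959 = 1744942$)
$\frac{X + 4745189}{598865 - 4285866} = \frac{1744942 + 4745189}{598865 - 4285866} = \frac{6490131}{-3687001} = 6490131 \left(- \frac{1}{3687001}\right) = - \frac{6490131}{3687001}$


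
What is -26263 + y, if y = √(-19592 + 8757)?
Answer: -26263 + I*√10835 ≈ -26263.0 + 104.09*I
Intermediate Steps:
y = I*√10835 (y = √(-10835) = I*√10835 ≈ 104.09*I)
-26263 + y = -26263 + I*√10835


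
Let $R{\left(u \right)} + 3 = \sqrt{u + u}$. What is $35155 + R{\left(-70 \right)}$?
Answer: $35152 + 2 i \sqrt{35} \approx 35152.0 + 11.832 i$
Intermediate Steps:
$R{\left(u \right)} = -3 + \sqrt{2} \sqrt{u}$ ($R{\left(u \right)} = -3 + \sqrt{u + u} = -3 + \sqrt{2 u} = -3 + \sqrt{2} \sqrt{u}$)
$35155 + R{\left(-70 \right)} = 35155 - \left(3 - \sqrt{2} \sqrt{-70}\right) = 35155 - \left(3 - \sqrt{2} i \sqrt{70}\right) = 35155 - \left(3 - 2 i \sqrt{35}\right) = 35152 + 2 i \sqrt{35}$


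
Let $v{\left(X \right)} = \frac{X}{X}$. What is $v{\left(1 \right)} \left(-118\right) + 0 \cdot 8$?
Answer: $-118$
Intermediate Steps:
$v{\left(X \right)} = 1$
$v{\left(1 \right)} \left(-118\right) + 0 \cdot 8 = 1 \left(-118\right) + 0 \cdot 8 = -118 + 0 = -118$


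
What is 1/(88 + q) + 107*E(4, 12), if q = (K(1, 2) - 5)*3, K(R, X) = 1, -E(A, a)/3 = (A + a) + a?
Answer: -683087/76 ≈ -8988.0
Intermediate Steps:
E(A, a) = -6*a - 3*A (E(A, a) = -3*((A + a) + a) = -3*(A + 2*a) = -6*a - 3*A)
q = -12 (q = (1 - 5)*3 = -4*3 = -12)
1/(88 + q) + 107*E(4, 12) = 1/(88 - 12) + 107*(-6*12 - 3*4) = 1/76 + 107*(-72 - 12) = 1/76 + 107*(-84) = 1/76 - 8988 = -683087/76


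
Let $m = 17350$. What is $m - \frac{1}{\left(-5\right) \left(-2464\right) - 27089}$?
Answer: $\frac{256242151}{14769} \approx 17350.0$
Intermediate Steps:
$m - \frac{1}{\left(-5\right) \left(-2464\right) - 27089} = 17350 - \frac{1}{\left(-5\right) \left(-2464\right) - 27089} = 17350 - \frac{1}{12320 - 27089} = 17350 - \frac{1}{-14769} = 17350 - - \frac{1}{14769} = 17350 + \frac{1}{14769} = \frac{256242151}{14769}$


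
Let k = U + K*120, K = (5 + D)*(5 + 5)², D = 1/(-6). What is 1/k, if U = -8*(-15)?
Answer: 1/58120 ≈ 1.7206e-5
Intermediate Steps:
D = -⅙ (D = 1*(-⅙) = -⅙ ≈ -0.16667)
U = 120
K = 1450/3 (K = (5 - ⅙)*(5 + 5)² = (29/6)*10² = (29/6)*100 = 1450/3 ≈ 483.33)
k = 58120 (k = 120 + (1450/3)*120 = 120 + 58000 = 58120)
1/k = 1/58120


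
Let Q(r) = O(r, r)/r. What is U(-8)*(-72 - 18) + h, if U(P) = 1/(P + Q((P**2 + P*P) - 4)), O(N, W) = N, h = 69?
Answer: 573/7 ≈ 81.857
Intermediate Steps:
Q(r) = 1 (Q(r) = r/r = 1)
U(P) = 1/(1 + P) (U(P) = 1/(P + 1) = 1/(1 + P))
U(-8)*(-72 - 18) + h = (-72 - 18)/(1 - 8) + 69 = -90/(-7) + 69 = -1/7*(-90) + 69 = 90/7 + 69 = 573/7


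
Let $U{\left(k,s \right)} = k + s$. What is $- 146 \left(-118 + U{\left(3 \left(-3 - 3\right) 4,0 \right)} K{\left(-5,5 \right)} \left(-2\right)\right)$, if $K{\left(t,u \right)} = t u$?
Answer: $542828$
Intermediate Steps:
$- 146 \left(-118 + U{\left(3 \left(-3 - 3\right) 4,0 \right)} K{\left(-5,5 \right)} \left(-2\right)\right) = - 146 \left(-118 + \left(3 \left(-3 - 3\right) 4 + 0\right) \left(\left(-5\right) 5\right) \left(-2\right)\right) = - 146 \left(-118 + \left(3 \left(-6\right) 4 + 0\right) \left(-25\right) \left(-2\right)\right) = - 146 \left(-118 + \left(\left(-18\right) 4 + 0\right) \left(-25\right) \left(-2\right)\right) = - 146 \left(-118 + \left(-72 + 0\right) \left(-25\right) \left(-2\right)\right) = - 146 \left(-118 + \left(-72\right) \left(-25\right) \left(-2\right)\right) = - 146 \left(-118 + 1800 \left(-2\right)\right) = - 146 \left(-118 - 3600\right) = \left(-146\right) \left(-3718\right) = 542828$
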